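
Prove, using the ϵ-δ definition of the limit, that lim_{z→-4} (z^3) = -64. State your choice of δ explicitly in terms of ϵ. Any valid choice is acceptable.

Fix ϵ > 0. We seek δ > 0 with 0 < |z + 4| < δ ⇒ |z^3 + 64| < ϵ.
Factor: z^3 + 64 = (z + 4)(z^2 - 4z + 16), so |z^3 + 64| = |z + 4|·|z^2 - 4z + 16|.
Impose δ ≤ 1 so that |z| < 5; then |z^2 - 4z + 16| ≤ 61.
Hence |z^3 + 64| ≤ 61|z + 4|, which is < ϵ once |z + 4| < ϵ/61.
Take δ = min(1, ϵ/61). If 0 < |z + 4| < δ then both bounds hold and |z^3 + 64| ≤ 61|z + 4| < 61·(ϵ/61) = ϵ.

δ = min(1, ϵ/61)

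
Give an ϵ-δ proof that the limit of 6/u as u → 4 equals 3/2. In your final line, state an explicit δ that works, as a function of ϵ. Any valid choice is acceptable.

δ = min(2, (4/3)ϵ)

Let ϵ > 0. We seek δ > 0 such that 0 < |u − 4| < δ implies |6/u − (3/2)| < ϵ.
|6/u − (3/2)| = 6·|4 − u|/(4·|u|) = 6|u − 4|/(4|u|).
Restrict δ ≤ 2. Then |u − 4| < 2 gives |u| > 2, so 4|u| > 8.
Then |6/u − (3/2)| < 6|u − 4|/8, which is < ϵ when |u − 4| < (4/3)ϵ.
Take δ = min(2, (4/3)ϵ). Then 0 < |u − 4| < δ gives both |u − 4| < 2 and |u − 4| < (4/3)ϵ, so |6/u − (3/2)| < ϵ.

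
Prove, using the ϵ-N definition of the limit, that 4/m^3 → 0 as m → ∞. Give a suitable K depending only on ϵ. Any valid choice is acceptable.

K = (4/ϵ)^{1/3}

Suppose ϵ > 0. For m ≥ 1, |4/m^3 − 0| = 4/m^3.
4/m^3 < ϵ ⇔ m^3 > 4/ϵ ⇔ m > (4/ϵ)^{1/3}.
Take K = (4/ϵ)^{1/3}. Then m > K implies 4/m^3 < ϵ.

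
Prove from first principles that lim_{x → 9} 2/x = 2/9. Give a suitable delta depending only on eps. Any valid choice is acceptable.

Let eps > 0 be given. We seek delta > 0 such that 0 < |x − 9| < delta implies |2/x − (2/9)| < eps.
|2/x − (2/9)| = 2·|9 − x|/(9·|x|) = 2|x − 9|/(9|x|).
Require delta ≤ 9/2 so that |x| > 9 − 9/2 = 9/2, hence 9|x| > 81/2.
Then |2/x − (2/9)| < 2|x − 9|/(81/2), which is < eps when |x − 9| < (81/4)eps.
Take delta = min(9/2, (81/4)eps). Then 0 < |x − 9| < delta gives both |x − 9| < 9/2 and |x − 9| < (81/4)eps, so |2/x − (2/9)| < eps.

delta = min(9/2, (81/4)eps)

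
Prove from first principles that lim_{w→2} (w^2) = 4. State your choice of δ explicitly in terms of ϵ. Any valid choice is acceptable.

δ = min(1, ϵ/5)

Fix ϵ > 0. We seek δ > 0 with 0 < |w − 2| < δ ⇒ |w^2 − 4| < ϵ.
Factor: w^2 − 4 = (w − 2)(w + 2), so |w^2 − 4| = |w − 2|·|w + 2|.
Restrict δ ≤ 1. Then |w − 2| < 1 gives |w| < 3, so by the triangle inequality |w + 2| ≤ 3 + 2 = 5.
Hence |w^2 − 4| ≤ 5|w − 2|, which is < ϵ once |w − 2| < ϵ/5.
Take δ = min(1, ϵ/5). If 0 < |w − 2| < δ then both bounds hold and |w^2 − 4| ≤ 5|w − 2| < 5·(ϵ/5) = ϵ.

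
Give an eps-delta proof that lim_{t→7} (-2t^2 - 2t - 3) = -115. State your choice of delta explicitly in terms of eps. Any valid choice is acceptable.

Let eps > 0 be given. We want delta > 0 such that 0 < |t − 7| < delta implies |(-2t^2 - 2t - 3) + 115| < eps.
(-2t^2 - 2t - 3) + 115 = -2t^2 - 2t + 112 = (t − 7)(-2t - 16).
So |(-2t^2 - 2t - 3) + 115| = |t − 7|·|-2t - 16|.
Assume first that |t − 7| < 1, so |t| < 8. Then |-2t - 16| ≤ 2·8 + 16 = 32.
Hence |(-2t^2 - 2t - 3) + 115| ≤ 32|t − 7| < eps provided |t − 7| < eps/32.
Choosing delta = min(1, eps/32) ensures both conditions, hence |(-2t^2 - 2t - 3) + 115| < eps.

delta = min(1, eps/32)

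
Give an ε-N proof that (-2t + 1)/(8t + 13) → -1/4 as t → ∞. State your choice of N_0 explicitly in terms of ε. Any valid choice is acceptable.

Suppose ε > 0. We seek N_0 > 0 such that t > N_0 implies |(-2t + 1)/(8t + 13) + 1/4| < ε.
(-2t + 1)/(8t + 13) + 1/4 = (8(-2t + 1) − (-2)(8t + 13)) / (8(8t + 13)) = 34/(8(8t + 13)).
For t > 0 we have 8t + 13 > 8t, so |(-2t + 1)/(8t + 13) + 1/4| = 34/(8(8t + 13)) < 34/(8·8t) = (17/32)/t.
Thus |(-2t + 1)/(8t + 13) + 1/4| < ε whenever t > (17/32)/ε.
Take N_0 = (17/32)/ε. If t > N_0 then |(-2t + 1)/(8t + 13) + 1/4| < (17/32)/t < ε.

N_0 = (17/32)/ε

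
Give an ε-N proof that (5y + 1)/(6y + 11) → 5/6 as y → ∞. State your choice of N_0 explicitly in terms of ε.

N_0 = (49/36)/ε

Let ε > 0. We seek N_0 > 0 such that y > N_0 implies |(5y + 1)/(6y + 11) − (5/6)| < ε.
(5y + 1)/(6y + 11) − (5/6) = (6(5y + 1) − 5(6y + 11)) / (6(6y + 11)) = -49/(6(6y + 11)).
For y > 0 we have 6y + 11 > 6y, so |(5y + 1)/(6y + 11) − (5/6)| = 49/(6(6y + 11)) < 49/(6·6y) = (49/36)/y.
Thus |(5y + 1)/(6y + 11) − (5/6)| < ε whenever y > (49/36)/ε.
Take N_0 = (49/36)/ε. If y > N_0 then |(5y + 1)/(6y + 11) − (5/6)| < (49/36)/y < ε.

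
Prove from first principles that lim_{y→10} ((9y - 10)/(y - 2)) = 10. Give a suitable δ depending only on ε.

δ = min(4, 4ε)

Suppose ε > 0. We want δ > 0 with 0 < |y − 10| < δ ⇒ |(9y - 10)/(y - 2) − 10| < ε.
Combining over a common denominator, (9y - 10)/(y - 2) − 10 = [(9y - 10)·8 − 80·(y - 2)] / [8·(y - 2)] = -8(y − 10) / (8(y - 2)).
So |(9y - 10)/(y - 2) − 10| = 8|y − 10| / (8·|y − 2|).
Restrict δ ≤ 4. Then |y − 10| < 4 gives |y − 2| = |(y − 10) + 8| ≥ 8 − 4 = 4.
Hence |(9y - 10)/(y - 2) − 10| < 8|y − 10|/(8·4) = (1/4)|y − 10|, which is < ε once |y − 10| < 4ε.
Take δ = min(4, 4ε). Then 0 < |y − 10| < δ forces both bounds, so |(9y - 10)/(y - 2) − 10| < ε.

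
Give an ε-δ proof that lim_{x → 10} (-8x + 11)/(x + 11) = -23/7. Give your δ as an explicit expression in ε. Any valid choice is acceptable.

δ = min(21/2, (49/22)ε)

Let ε > 0. We want δ > 0 with 0 < |x − 10| < δ ⇒ |(-8x + 11)/(x + 11) + 23/7| < ε.
Combining over a common denominator, (-8x + 11)/(x + 11) + 23/7 = [(-8x + 11)·21 − (-69)·(x + 11)] / [21·(x + 11)] = -99(x − 10) / (21(x + 11)).
So |(-8x + 11)/(x + 11) + 23/7| = 99|x − 10| / (21·|x + 11|).
Require δ ≤ 21/2, so |x + 11| ≥ |21| − |x − 10| > 21 − 21/2 = 21/2.
Hence |(-8x + 11)/(x + 11) + 23/7| < 99|x − 10|/(21·(21/2)) = (22/49)|x − 10|, which is < ε once |x − 10| < (49/22)ε.
Take δ = min(21/2, (49/22)ε). Then 0 < |x − 10| < δ forces both bounds, so |(-8x + 11)/(x + 11) + 23/7| < ε.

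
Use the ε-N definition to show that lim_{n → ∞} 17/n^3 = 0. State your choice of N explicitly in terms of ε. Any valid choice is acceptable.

N = (17/ε)^{1/3}

Fix ε > 0. For n ≥ 1, |17/n^3 − 0| = 17/n^3.
17/n^3 < ε ⇔ n^3 > 17/ε ⇔ n > (17/ε)^{1/3}.
Take N = (17/ε)^{1/3}. Then n > N implies 17/n^3 < ε.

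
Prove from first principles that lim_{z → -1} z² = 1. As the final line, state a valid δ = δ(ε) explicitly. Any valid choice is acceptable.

δ = min(1, ε/3)

Let ε > 0. We seek δ > 0 with 0 < |z + 1| < δ ⇒ |z² − 1| < ε.
Factor: z² − 1 = (z + 1)(z - 1), so |z² − 1| = |z + 1|·|z - 1|.
Impose δ ≤ 1 so that |z| < 2; then |z - 1| ≤ 3.
Hence |z² − 1| ≤ 3|z + 1|, which is < ε once |z + 1| < ε/3.
Take δ = min(1, ε/3). If 0 < |z + 1| < δ then both bounds hold and |z² − 1| ≤ 3|z + 1| < 3·(ε/3) = ε.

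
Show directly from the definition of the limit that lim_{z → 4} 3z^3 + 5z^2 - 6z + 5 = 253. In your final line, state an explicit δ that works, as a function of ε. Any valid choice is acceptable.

Let ε > 0. We want δ > 0 such that 0 < |z − 4| < δ implies |(3z^3 + 5z^2 - 6z + 5) − 253| < ε.
(3z^3 + 5z^2 - 6z + 5) − 253 = 3z^3 + 5z^2 - 6z - 248 = (z − 4)(3z^2 + 17z + 62).
So |(3z^3 + 5z^2 - 6z + 5) − 253| = |z − 4|·|3z^2 + 17z + 62|.
Require δ ≤ 2. Then |z − 4| < 2 gives |z| < 6, and by the triangle inequality |3z^2 + 17z + 62| ≤ 3·6^2 + 17·6 + 62 = 272.
Hence |(3z^3 + 5z^2 - 6z + 5) − 253| ≤ 272|z − 4| < ε provided |z − 4| < ε/272.
Choosing δ = min(2, ε/272) ensures both conditions, hence |(3z^3 + 5z^2 - 6z + 5) − 253| < ε.

δ = min(2, ε/272)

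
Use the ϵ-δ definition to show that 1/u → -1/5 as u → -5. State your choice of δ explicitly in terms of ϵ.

Let ϵ > 0. We seek δ > 0 such that 0 < |u + 5| < δ implies |1/u + 1/5| < ϵ.
|1/u + 1/5| = |-5 − u|/(5·|u|) = |u + 5|/(5|u|).
Require δ ≤ 5/2 so that |u| > 5 − 5/2 = 5/2, hence 5|u| > 25/2.
Then |1/u + 1/5| < |u + 5|/(25/2), which is < ϵ when |u + 5| < (25/2)ϵ.
Take δ = min(5/2, (25/2)ϵ). Then 0 < |u + 5| < δ gives both |u + 5| < 5/2 and |u + 5| < (25/2)ϵ, so |1/u + 1/5| < ϵ.

δ = min(5/2, (25/2)ϵ)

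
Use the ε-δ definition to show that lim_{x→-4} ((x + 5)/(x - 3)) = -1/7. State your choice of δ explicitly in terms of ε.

Let ε > 0. We want δ > 0 with 0 < |x + 4| < δ ⇒ |(x + 5)/(x - 3) + 1/7| < ε.
Combining over a common denominator, (x + 5)/(x - 3) + 1/7 = [(x + 5)·(-7) − 1·(x - 3)] / [(-7)·(x - 3)] = -8(x + 4) / ((-7)(x - 3)).
So |(x + 5)/(x - 3) + 1/7| = 8|x + 4| / (7·|x − 3|).
Restrict δ ≤ 7/2. Then |x + 4| < 7/2 gives |x − 3| = |(x + 4) + (-7)| ≥ 7 − 7/2 = 7/2.
Hence |(x + 5)/(x - 3) + 1/7| < 8|x + 4|/(7·(7/2)) = (16/49)|x + 4|, which is < ε once |x + 4| < (49/16)ε.
Take δ = min(7/2, (49/16)ε). Then 0 < |x + 4| < δ forces both bounds, so |(x + 5)/(x - 3) + 1/7| < ε.

δ = min(7/2, (49/16)ε)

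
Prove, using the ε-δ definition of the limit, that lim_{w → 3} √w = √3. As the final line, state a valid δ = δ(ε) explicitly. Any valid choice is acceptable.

Suppose ε > 0. We want δ > 0 such that 0 < |w − 3| < δ implies |√w − √3| < ε.
Rationalise: √w − √3 = (w − 3)/(√w + √3), so |√w − √3| = |w − 3|/(√w + √3).
Restrict δ ≤ 3 so that |w − 3| < 3 forces w > 0, and then √w + √3 > √3.
Hence |√w − √3| < |w − 3|/√3, which is < ε once |w − 3| < √3·ε.
Take δ = min(3, √3·ε). If 0 < |w − 3| < δ then w > 0 and |√w − √3| < |w − 3|/√3 < ε.

δ = min(3, √3·ε)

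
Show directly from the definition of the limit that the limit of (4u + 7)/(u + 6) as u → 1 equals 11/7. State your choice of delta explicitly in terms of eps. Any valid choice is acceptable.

delta = min(7/2, (49/34)eps)

Suppose eps > 0. We want delta > 0 with 0 < |u − 1| < delta ⇒ |(4u + 7)/(u + 6) − (11/7)| < eps.
Combining over a common denominator, (4u + 7)/(u + 6) − (11/7) = [(4u + 7)·7 − 11·(u + 6)] / [7·(u + 6)] = 17(u − 1) / (7(u + 6)).
So |(4u + 7)/(u + 6) − (11/7)| = 17|u − 1| / (7·|u + 6|).
Restrict delta ≤ 7/2. Then |u − 1| < 7/2 gives |u + 6| = |(u − 1) + 7| ≥ 7 − 7/2 = 7/2.
Hence |(4u + 7)/(u + 6) − (11/7)| < 17|u − 1|/(7·(7/2)) = (34/49)|u − 1|, which is < eps once |u − 1| < (49/34)eps.
Take delta = min(7/2, (49/34)eps). Then 0 < |u − 1| < delta forces both bounds, so |(4u + 7)/(u + 6) − (11/7)| < eps.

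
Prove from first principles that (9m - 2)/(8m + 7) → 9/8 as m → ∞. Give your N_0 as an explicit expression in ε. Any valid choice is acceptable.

N_0 = (79/64)/ε

Let ε > 0 be given. For m ≥ 1, |(9m - 2)/(8m + 7) − (9/8)| = |-79|/(8(8m + 7)) = 79/(8(8m + 7)).
Since 8m + 7 ≥ 8m for m ≥ 1, this is ≤ 79/(8·8m) = (79/64)/m.
So |(9m - 2)/(8m + 7) − (9/8)| < ε whenever m > (79/64)/ε.
Take N_0 = (79/64)/ε. If m > N_0 then |(9m - 2)/(8m + 7) − (9/8)| ≤ (79/64)/m < ε.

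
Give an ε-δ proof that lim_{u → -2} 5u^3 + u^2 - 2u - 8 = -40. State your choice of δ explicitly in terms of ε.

Let ε > 0 be given. We want δ > 0 such that 0 < |u + 2| < δ implies |(5u^3 + u^2 - 2u - 8) + 40| < ε.
(5u^3 + u^2 - 2u - 8) + 40 = 5u^3 + u^2 - 2u + 32 = (u + 2)(5u^2 - 9u + 16).
So |(5u^3 + u^2 - 2u - 8) + 40| = |u + 2|·|5u^2 - 9u + 16|.
Assume first that |u + 2| < 1, so |u| < 3. Then |5u^2 - 9u + 16| ≤ 5·3^2 + 9·3 + 16 = 88.
Hence |(5u^3 + u^2 - 2u - 8) + 40| ≤ 88|u + 2| < ε provided |u + 2| < ε/88.
Choosing δ = min(1, ε/88) ensures both conditions, hence |(5u^3 + u^2 - 2u - 8) + 40| < ε.

δ = min(1, ε/88)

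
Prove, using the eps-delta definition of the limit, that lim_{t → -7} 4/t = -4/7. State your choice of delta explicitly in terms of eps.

Let eps > 0. We seek delta > 0 such that 0 < |t + 7| < delta implies |4/t + 4/7| < eps.
|4/t + 4/7| = 4·|-7 − t|/(7·|t|) = 4|t + 7|/(7|t|).
Require delta ≤ 7/2 so that |t| > 7 − 7/2 = 7/2, hence 7|t| > 49/2.
Then |4/t + 4/7| < 4|t + 7|/(49/2), which is < eps when |t + 7| < (49/8)eps.
Take delta = min(7/2, (49/8)eps). Then 0 < |t + 7| < delta gives both |t + 7| < 7/2 and |t + 7| < (49/8)eps, so |4/t + 4/7| < eps.

delta = min(7/2, (49/8)eps)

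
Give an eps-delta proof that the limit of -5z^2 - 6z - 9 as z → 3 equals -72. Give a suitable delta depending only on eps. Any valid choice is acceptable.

Suppose eps > 0. We want delta > 0 such that 0 < |z − 3| < delta implies |(-5z^2 - 6z - 9) + 72| < eps.
(-5z^2 - 6z - 9) + 72 = -5z^2 - 6z + 63 = (z − 3)(-5z - 21).
So |(-5z^2 - 6z - 9) + 72| = |z − 3|·|-5z - 21|.
Assume first that |z − 3| < 2, so |z| < 5. Then |-5z - 21| ≤ 5·5 + 21 = 46.
Hence |(-5z^2 - 6z - 9) + 72| ≤ 46|z − 3| < eps provided |z − 3| < eps/46.
Choosing delta = min(2, eps/46) ensures both conditions, hence |(-5z^2 - 6z - 9) + 72| < eps.

delta = min(2, eps/46)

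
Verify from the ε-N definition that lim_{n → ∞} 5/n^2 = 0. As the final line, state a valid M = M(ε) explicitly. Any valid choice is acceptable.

Let ε > 0 be given. For n ≥ 1, |5/n^2 − 0| = 5/n^2.
5/n^2 < ε ⇔ n^2 > 5/ε ⇔ n > (5/ε)^{1/2}.
Take M = (5/ε)^{1/2}. Then n > M implies 5/n^2 < ε.

M = (5/ε)^{1/2}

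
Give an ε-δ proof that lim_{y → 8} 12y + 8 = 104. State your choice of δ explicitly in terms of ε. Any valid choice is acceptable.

Let ε > 0. We need δ > 0 so that 0 < |y − 8| < δ implies |(12y + 8) − 104| < ε.
Since (12y + 8) − 104 = 12(y − 8), we have |(12y + 8) − 104| = 12|y − 8|.
So 12|y − 8| < ε exactly when |y − 8| < ε/12.
Take δ = ε/12. If 0 < |y − 8| < δ then |(12y + 8) − 104| = 12|y − 8| < 12·(ε/12) = ε.

δ = ε/12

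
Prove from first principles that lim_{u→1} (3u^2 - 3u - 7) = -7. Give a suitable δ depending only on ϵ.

Fix ϵ > 0. We want δ > 0 such that 0 < |u − 1| < δ implies |(3u^2 - 3u - 7) + 7| < ϵ.
(3u^2 - 3u - 7) + 7 = 3u^2 - 3u = (u − 1)(3u).
So |(3u^2 - 3u - 7) + 7| = |u − 1|·|3u|.
Assume first that |u − 1| < 1, so |u| < 2. Then |3u| ≤ 3·2 = 6.
Hence |(3u^2 - 3u - 7) + 7| ≤ 6|u − 1| < ϵ provided |u − 1| < ϵ/6.
Take δ = min(1, ϵ/6). Then 0 < |u − 1| < δ gives both |u − 1| < 1 and |u − 1| < ϵ/6, so |(3u^2 - 3u - 7) + 7| < ϵ.

δ = min(1, ϵ/6)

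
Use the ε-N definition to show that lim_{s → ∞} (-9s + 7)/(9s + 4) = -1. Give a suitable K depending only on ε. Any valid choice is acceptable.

Suppose ε > 0. We seek K > 0 such that s > K implies |(-9s + 7)/(9s + 4) + 1| < ε.
(-9s + 7)/(9s + 4) + 1 = (9(-9s + 7) − (-9)(9s + 4)) / (9(9s + 4)) = 99/(9(9s + 4)).
For s > 0 we have 9s + 4 > 9s, so |(-9s + 7)/(9s + 4) + 1| = 99/(9(9s + 4)) < 99/(9·9s) = (11/9)/s.
Thus |(-9s + 7)/(9s + 4) + 1| < ε whenever s > (11/9)/ε.
Take K = (11/9)/ε. If s > K then |(-9s + 7)/(9s + 4) + 1| < (11/9)/s < ε.

K = (11/9)/ε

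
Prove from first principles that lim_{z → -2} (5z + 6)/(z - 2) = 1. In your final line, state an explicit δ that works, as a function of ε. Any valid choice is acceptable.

Let ε > 0. We want δ > 0 with 0 < |z + 2| < δ ⇒ |(5z + 6)/(z - 2) − 1| < ε.
Combining over a common denominator, (5z + 6)/(z - 2) − 1 = [(5z + 6)·(-4) − (-4)·(z - 2)] / [(-4)·(z - 2)] = -16(z + 2) / ((-4)(z - 2)).
So |(5z + 6)/(z - 2) − 1| = 16|z + 2| / (4·|z − 2|).
Require δ ≤ 2, so |z − 2| ≥ |-4| − |z + 2| > 4 − 2 = 2.
Hence |(5z + 6)/(z - 2) − 1| < 16|z + 2|/(4·2) = 2|z + 2|, which is < ε once |z + 2| < (1/2)ε.
Take δ = min(2, (1/2)ε). Then 0 < |z + 2| < δ forces both bounds, so |(5z + 6)/(z - 2) − 1| < ε.

δ = min(2, (1/2)ε)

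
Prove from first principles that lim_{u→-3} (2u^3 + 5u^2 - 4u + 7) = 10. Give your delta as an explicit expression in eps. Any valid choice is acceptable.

delta = min(1, eps/37)

Fix eps > 0. We want delta > 0 such that 0 < |u + 3| < delta implies |(2u^3 + 5u^2 - 4u + 7) − 10| < eps.
(2u^3 + 5u^2 - 4u + 7) − 10 = 2u^3 + 5u^2 - 4u - 3 = (u + 3)(2u^2 - u - 1).
So |(2u^3 + 5u^2 - 4u + 7) − 10| = |u + 3|·|2u^2 - u - 1|.
Require delta ≤ 1. Then |u + 3| < 1 gives |u| < 4, and by the triangle inequality |2u^2 - u - 1| ≤ 2·4^2 + 4 + 1 = 37.
Hence |(2u^3 + 5u^2 - 4u + 7) − 10| ≤ 37|u + 3| < eps provided |u + 3| < eps/37.
Take delta = min(1, eps/37). Then 0 < |u + 3| < delta gives both |u + 3| < 1 and |u + 3| < eps/37, so |(2u^3 + 5u^2 - 4u + 7) − 10| < eps.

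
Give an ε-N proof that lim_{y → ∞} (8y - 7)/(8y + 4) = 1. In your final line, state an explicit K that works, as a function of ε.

Suppose ε > 0. We seek K > 0 such that y > K implies |(8y - 7)/(8y + 4) − 1| < ε.
(8y - 7)/(8y + 4) − 1 = (8(8y - 7) − 8(8y + 4)) / (8(8y + 4)) = -88/(8(8y + 4)).
For y > 0 we have 8y + 4 > 8y, so |(8y - 7)/(8y + 4) − 1| = 88/(8(8y + 4)) < 88/(8·8y) = (11/8)/y.
Thus |(8y - 7)/(8y + 4) − 1| < ε whenever y > (11/8)/ε.
Take K = (11/8)/ε. If y > K then |(8y - 7)/(8y + 4) − 1| < (11/8)/y < ε.

K = (11/8)/ε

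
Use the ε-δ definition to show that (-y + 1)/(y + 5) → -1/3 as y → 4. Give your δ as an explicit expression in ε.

δ = min(9/2, (27/4)ε)

Suppose ε > 0. We want δ > 0 with 0 < |y − 4| < δ ⇒ |(-y + 1)/(y + 5) + 1/3| < ε.
Combining over a common denominator, (-y + 1)/(y + 5) + 1/3 = [(-y + 1)·9 − (-3)·(y + 5)] / [9·(y + 5)] = -6(y − 4) / (9(y + 5)).
So |(-y + 1)/(y + 5) + 1/3| = 6|y − 4| / (9·|y + 5|).
Require δ ≤ 9/2, so |y + 5| ≥ |9| − |y − 4| > 9 − 9/2 = 9/2.
Hence |(-y + 1)/(y + 5) + 1/3| < 6|y − 4|/(9·(9/2)) = (4/27)|y − 4|, which is < ε once |y − 4| < (27/4)ε.
Take δ = min(9/2, (27/4)ε). Then 0 < |y − 4| < δ forces both bounds, so |(-y + 1)/(y + 5) + 1/3| < ε.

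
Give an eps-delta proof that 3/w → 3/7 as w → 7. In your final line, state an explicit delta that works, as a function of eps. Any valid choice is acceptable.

delta = min(7/2, (49/6)eps)

Suppose eps > 0. We seek delta > 0 such that 0 < |w − 7| < delta implies |3/w − (3/7)| < eps.
|3/w − (3/7)| = 3·|7 − w|/(7·|w|) = 3|w − 7|/(7|w|).
Restrict delta ≤ 7/2. Then |w − 7| < 7/2 gives |w| > 7/2, so 7|w| > 49/2.
Then |3/w − (3/7)| < 3|w − 7|/(49/2), which is < eps when |w − 7| < (49/6)eps.
Take delta = min(7/2, (49/6)eps). Then 0 < |w − 7| < delta gives both |w − 7| < 7/2 and |w − 7| < (49/6)eps, so |3/w − (3/7)| < eps.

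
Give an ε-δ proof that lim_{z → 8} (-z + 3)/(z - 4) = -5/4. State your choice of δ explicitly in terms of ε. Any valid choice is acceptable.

Let ε > 0. We want δ > 0 with 0 < |z − 8| < δ ⇒ |(-z + 3)/(z - 4) + 5/4| < ε.
Combining over a common denominator, (-z + 3)/(z - 4) + 5/4 = [(-z + 3)·4 − (-5)·(z - 4)] / [4·(z - 4)] = 1(z − 8) / (4(z - 4)).
So |(-z + 3)/(z - 4) + 5/4| = |z − 8| / (4·|z − 4|).
Restrict δ ≤ 2. Then |z − 8| < 2 gives |z − 4| = |(z − 8) + 4| ≥ 4 − 2 = 2.
Hence |(-z + 3)/(z - 4) + 5/4| < |z − 8|/(4·2) = (1/8)|z − 8|, which is < ε once |z − 8| < 8ε.
Take δ = min(2, 8ε). Then 0 < |z − 8| < δ forces both bounds, so |(-z + 3)/(z - 4) + 5/4| < ε.

δ = min(2, 8ε)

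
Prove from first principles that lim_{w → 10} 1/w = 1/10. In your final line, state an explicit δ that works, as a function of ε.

δ = min(5, 50ε)

Suppose ε > 0. We seek δ > 0 such that 0 < |w − 10| < δ implies |1/w − (1/10)| < ε.
|1/w − (1/10)| = |10 − w|/(10·|w|) = |w − 10|/(10|w|).
Require δ ≤ 5 so that |w| > 10 − 5 = 5, hence 10|w| > 50.
Then |1/w − (1/10)| < |w − 10|/50, which is < ε when |w − 10| < 50ε.
Take δ = min(5, 50ε). Then 0 < |w − 10| < δ gives both |w − 10| < 5 and |w − 10| < 50ε, so |1/w − (1/10)| < ε.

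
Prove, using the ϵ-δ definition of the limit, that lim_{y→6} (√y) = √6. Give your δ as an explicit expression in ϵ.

Fix ϵ > 0. We want δ > 0 such that 0 < |y − 6| < δ implies |√y − √6| < ϵ.
Rationalise: √y − √6 = (y − 6)/(√y + √6), so |√y − √6| = |y − 6|/(√y + √6).
Restrict δ ≤ 6 so that |y − 6| < 6 forces y > 0, and then √y + √6 > √6.
Hence |√y − √6| < |y − 6|/√6, which is < ϵ once |y − 6| < √6·ϵ.
Take δ = min(6, √6·ϵ). If 0 < |y − 6| < δ then y > 0 and |√y − √6| < |y − 6|/√6 < ϵ.

δ = min(6, √6·ϵ)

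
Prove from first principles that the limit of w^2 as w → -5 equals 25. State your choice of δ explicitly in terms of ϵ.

δ = min(1, ϵ/11)

Let ϵ > 0 be given. We seek δ > 0 with 0 < |w + 5| < δ ⇒ |w^2 − 25| < ϵ.
Factor: w^2 − 25 = (w + 5)(w - 5), so |w^2 − 25| = |w + 5|·|w - 5|.
Impose δ ≤ 1 so that |w| < 6; then |w - 5| ≤ 11.
Hence |w^2 − 25| ≤ 11|w + 5|, which is < ϵ once |w + 5| < ϵ/11.
Take δ = min(1, ϵ/11). If 0 < |w + 5| < δ then both bounds hold and |w^2 − 25| ≤ 11|w + 5| < 11·(ϵ/11) = ϵ.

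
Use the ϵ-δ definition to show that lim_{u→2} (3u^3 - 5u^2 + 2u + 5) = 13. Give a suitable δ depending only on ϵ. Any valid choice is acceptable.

Suppose ϵ > 0. We want δ > 0 such that 0 < |u − 2| < δ implies |(3u^3 - 5u^2 + 2u + 5) − 13| < ϵ.
(3u^3 - 5u^2 + 2u + 5) − 13 = 3u^3 - 5u^2 + 2u - 8 = (u − 2)(3u^2 + u + 4).
So |(3u^3 - 5u^2 + 2u + 5) − 13| = |u − 2|·|3u^2 + u + 4|.
Assume first that |u − 2| < 2, so |u| < 4. Then |3u^2 + u + 4| ≤ 3·4^2 + 4 + 4 = 56.
Hence |(3u^3 - 5u^2 + 2u + 5) − 13| ≤ 56|u − 2| < ϵ provided |u − 2| < ϵ/56.
Take δ = min(2, ϵ/56). Then 0 < |u − 2| < δ gives both |u − 2| < 2 and |u − 2| < ϵ/56, so |(3u^3 - 5u^2 + 2u + 5) − 13| < ϵ.

δ = min(2, ϵ/56)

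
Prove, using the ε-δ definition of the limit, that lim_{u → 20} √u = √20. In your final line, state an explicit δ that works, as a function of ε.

Fix ε > 0. We want δ > 0 such that 0 < |u − 20| < δ implies |√u − √20| < ε.
Rationalise: √u − √20 = (u − 20)/(√u + √20), so |√u − √20| = |u − 20|/(√u + √20).
Restrict δ ≤ 20 so that |u − 20| < 20 forces u > 0, and then √u + √20 > √20.
Hence |√u − √20| < |u − 20|/√20, which is < ε once |u − 20| < √20·ε.
Take δ = min(20, √20·ε). If 0 < |u − 20| < δ then u > 0 and |√u − √20| < |u − 20|/√20 < ε.

δ = min(20, √20·ε)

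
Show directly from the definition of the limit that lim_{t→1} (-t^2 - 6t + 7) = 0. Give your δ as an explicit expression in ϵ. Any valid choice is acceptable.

δ = min(1, ϵ/9)

Fix ϵ > 0. We want δ > 0 such that 0 < |t − 1| < δ implies |(-t^2 - 6t + 7)| < ϵ.
(-t^2 - 6t + 7) = -t^2 - 6t + 7 = (t − 1)(-t - 7).
So |(-t^2 - 6t + 7)| = |t − 1|·|-t - 7|.
Require δ ≤ 1. Then |t − 1| < 1 gives |t| < 2, and by the triangle inequality |-t - 7| ≤ 2 + 7 = 9.
Hence |(-t^2 - 6t + 7)| ≤ 9|t − 1| < ϵ provided |t − 1| < ϵ/9.
Take δ = min(1, ϵ/9). Then 0 < |t − 1| < δ gives both |t − 1| < 1 and |t − 1| < ϵ/9, so |(-t^2 - 6t + 7)| < ϵ.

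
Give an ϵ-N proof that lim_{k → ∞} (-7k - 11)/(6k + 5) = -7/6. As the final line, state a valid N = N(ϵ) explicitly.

Let ϵ > 0. For k ≥ 1, |(-7k - 11)/(6k + 5) + 7/6| = |-31|/(6(6k + 5)) = 31/(6(6k + 5)).
Since 6k + 5 ≥ 6k for k ≥ 1, this is ≤ 31/(6·6k) = (31/36)/k.
So |(-7k - 11)/(6k + 5) + 7/6| < ϵ whenever k > (31/36)/ϵ.
Take N = (31/36)/ϵ. If k > N then |(-7k - 11)/(6k + 5) + 7/6| ≤ (31/36)/k < ϵ.

N = (31/36)/ϵ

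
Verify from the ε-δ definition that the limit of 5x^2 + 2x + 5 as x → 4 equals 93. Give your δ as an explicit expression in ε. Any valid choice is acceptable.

δ = min(2, ε/52)

Let ε > 0 be given. We want δ > 0 such that 0 < |x − 4| < δ implies |(5x^2 + 2x + 5) − 93| < ε.
(5x^2 + 2x + 5) − 93 = 5x^2 + 2x - 88 = (x − 4)(5x + 22).
So |(5x^2 + 2x + 5) − 93| = |x − 4|·|5x + 22|.
Assume first that |x − 4| < 2, so |x| < 6. Then |5x + 22| ≤ 5·6 + 22 = 52.
Hence |(5x^2 + 2x + 5) − 93| ≤ 52|x − 4| < ε provided |x − 4| < ε/52.
Take δ = min(2, ε/52). Then 0 < |x − 4| < δ gives both |x − 4| < 2 and |x − 4| < ε/52, so |(5x^2 + 2x + 5) − 93| < ε.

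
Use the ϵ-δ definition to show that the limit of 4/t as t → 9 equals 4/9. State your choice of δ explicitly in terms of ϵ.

Fix ϵ > 0. We seek δ > 0 such that 0 < |t − 9| < δ implies |4/t − (4/9)| < ϵ.
|4/t − (4/9)| = 4·|9 − t|/(9·|t|) = 4|t − 9|/(9|t|).
Restrict δ ≤ 9/2. Then |t − 9| < 9/2 gives |t| > 9/2, so 9|t| > 81/2.
Then |4/t − (4/9)| < 4|t − 9|/(81/2), which is < ϵ when |t − 9| < (81/8)ϵ.
Take δ = min(9/2, (81/8)ϵ). Then 0 < |t − 9| < δ gives both |t − 9| < 9/2 and |t − 9| < (81/8)ϵ, so |4/t − (4/9)| < ϵ.

δ = min(9/2, (81/8)ϵ)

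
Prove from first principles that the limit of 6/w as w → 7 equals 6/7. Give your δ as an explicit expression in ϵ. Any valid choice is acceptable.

δ = min(7/2, (49/12)ϵ)

Let ϵ > 0. We seek δ > 0 such that 0 < |w − 7| < δ implies |6/w − (6/7)| < ϵ.
|6/w − (6/7)| = 6·|7 − w|/(7·|w|) = 6|w − 7|/(7|w|).
Restrict δ ≤ 7/2. Then |w − 7| < 7/2 gives |w| > 7/2, so 7|w| > 49/2.
Then |6/w − (6/7)| < 6|w − 7|/(49/2), which is < ϵ when |w − 7| < (49/12)ϵ.
Take δ = min(7/2, (49/12)ϵ). Then 0 < |w − 7| < δ gives both |w − 7| < 7/2 and |w − 7| < (49/12)ϵ, so |6/w − (6/7)| < ϵ.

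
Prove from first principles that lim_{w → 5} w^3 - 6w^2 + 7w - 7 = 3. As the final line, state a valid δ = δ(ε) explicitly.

δ = min(2, ε/58)

Let ε > 0 be given. We want δ > 0 such that 0 < |w − 5| < δ implies |(w^3 - 6w^2 + 7w - 7) − 3| < ε.
(w^3 - 6w^2 + 7w - 7) − 3 = w^3 - 6w^2 + 7w - 10 = (w − 5)(w^2 - w + 2).
So |(w^3 - 6w^2 + 7w - 7) − 3| = |w − 5|·|w^2 - w + 2|.
Assume first that |w − 5| < 2, so |w| < 7. Then |w^2 - w + 2| ≤ 7^2 + 7 + 2 = 58.
Hence |(w^3 - 6w^2 + 7w - 7) − 3| ≤ 58|w − 5| < ε provided |w − 5| < ε/58.
Choosing δ = min(2, ε/58) ensures both conditions, hence |(w^3 - 6w^2 + 7w - 7) − 3| < ε.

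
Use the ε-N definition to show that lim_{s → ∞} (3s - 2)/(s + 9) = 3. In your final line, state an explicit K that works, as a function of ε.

Fix ε > 0. We seek K > 0 such that s > K implies |(3s - 2)/(s + 9) − 3| < ε.
(3s - 2)/(s + 9) − 3 = ((3s - 2) − 3(s + 9)) / ((s + 9)) = -29/((s + 9)).
For s > 0 we have s + 9 > s, so |(3s - 2)/(s + 9) − 3| = 29/((s + 9)) < 29/(s) = 29/s.
Thus |(3s - 2)/(s + 9) − 3| < ε whenever s > 29/ε.
Take K = 29/ε. If s > K then |(3s - 2)/(s + 9) − 3| < 29/s < ε.

K = 29/ε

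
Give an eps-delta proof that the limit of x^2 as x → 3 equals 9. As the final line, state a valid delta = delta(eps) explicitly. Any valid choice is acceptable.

delta = min(1, eps/7)

Suppose eps > 0. We seek delta > 0 with 0 < |x − 3| < delta ⇒ |x^2 − 9| < eps.
Factor: x^2 − 9 = (x − 3)(x + 3), so |x^2 − 9| = |x − 3|·|x + 3|.
Restrict delta ≤ 1. Then |x − 3| < 1 gives |x| < 4, so by the triangle inequality |x + 3| ≤ 4 + 3 = 7.
Hence |x^2 − 9| ≤ 7|x − 3|, which is < eps once |x − 3| < eps/7.
Take delta = min(1, eps/7). If 0 < |x − 3| < delta then both bounds hold and |x^2 − 9| ≤ 7|x − 3| < 7·(eps/7) = eps.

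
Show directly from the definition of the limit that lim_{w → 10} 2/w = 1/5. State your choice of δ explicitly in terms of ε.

δ = min(5, 25ε)

Let ε > 0. We seek δ > 0 such that 0 < |w − 10| < δ implies |2/w − (1/5)| < ε.
|2/w − (1/5)| = 2·|10 − w|/(10·|w|) = 2|w − 10|/(10|w|).
Require δ ≤ 5 so that |w| > 10 − 5 = 5, hence 10|w| > 50.
Then |2/w − (1/5)| < 2|w − 10|/50, which is < ε when |w − 10| < 25ε.
Take δ = min(5, 25ε). Then 0 < |w − 10| < δ gives both |w − 10| < 5 and |w − 10| < 25ε, so |2/w − (1/5)| < ε.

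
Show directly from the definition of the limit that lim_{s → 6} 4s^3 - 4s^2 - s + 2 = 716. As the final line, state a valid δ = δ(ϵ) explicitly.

δ = min(2, ϵ/535)

Let ϵ > 0. We want δ > 0 such that 0 < |s − 6| < δ implies |(4s^3 - 4s^2 - s + 2) − 716| < ϵ.
(4s^3 - 4s^2 - s + 2) − 716 = 4s^3 - 4s^2 - s - 714 = (s − 6)(4s^2 + 20s + 119).
So |(4s^3 - 4s^2 - s + 2) − 716| = |s − 6|·|4s^2 + 20s + 119|.
Assume first that |s − 6| < 2, so |s| < 8. Then |4s^2 + 20s + 119| ≤ 4·8^2 + 20·8 + 119 = 535.
Hence |(4s^3 - 4s^2 - s + 2) − 716| ≤ 535|s − 6| < ϵ provided |s − 6| < ϵ/535.
Choosing δ = min(2, ϵ/535) ensures both conditions, hence |(4s^3 - 4s^2 - s + 2) − 716| < ϵ.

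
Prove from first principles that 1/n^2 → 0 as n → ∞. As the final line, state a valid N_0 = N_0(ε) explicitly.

N_0 = (1/ε)^{1/2}

Suppose ε > 0. For n ≥ 1, |1/n^2 − 0| = 1/n^2.
1/n^2 < ε ⇔ n^2 > 1/ε ⇔ n > (1/ε)^{1/2}.
Take N_0 = (1/ε)^{1/2}. Then n > N_0 implies 1/n^2 < ε.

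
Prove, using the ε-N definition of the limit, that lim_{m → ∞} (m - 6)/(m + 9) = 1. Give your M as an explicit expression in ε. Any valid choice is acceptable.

M = 15/ε

Let ε > 0 be given. For m ≥ 1, |(m - 6)/(m + 9) − 1| = |-15|/((m + 9)) = 15/((m + 9)).
Since m + 9 ≥ m for m ≥ 1, this is ≤ 15/(m) = 15/m.
So |(m - 6)/(m + 9) − 1| < ε whenever m > 15/ε.
Take M = 15/ε. If m > M then |(m - 6)/(m + 9) − 1| ≤ 15/m < ε.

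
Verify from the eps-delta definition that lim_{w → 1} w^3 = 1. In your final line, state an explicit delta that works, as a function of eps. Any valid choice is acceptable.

delta = min(1, eps/7)

Fix eps > 0. We seek delta > 0 with 0 < |w − 1| < delta ⇒ |w^3 − 1| < eps.
Factor: w^3 − 1 = (w − 1)(w^2 + w + 1), so |w^3 − 1| = |w − 1|·|w^2 + w + 1|.
Impose delta ≤ 1 so that |w| < 2; then |w^2 + w + 1| ≤ 7.
Hence |w^3 − 1| ≤ 7|w − 1|, which is < eps once |w − 1| < eps/7.
Take delta = min(1, eps/7). If 0 < |w − 1| < delta then both bounds hold and |w^3 − 1| ≤ 7|w − 1| < 7·(eps/7) = eps.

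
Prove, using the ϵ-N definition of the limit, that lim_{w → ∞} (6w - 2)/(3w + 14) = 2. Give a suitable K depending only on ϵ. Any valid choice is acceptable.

K = 10/ϵ

Let ϵ > 0. We seek K > 0 such that w > K implies |(6w - 2)/(3w + 14) − 2| < ϵ.
(6w - 2)/(3w + 14) − 2 = (3(6w - 2) − 6(3w + 14)) / (3(3w + 14)) = -90/(3(3w + 14)).
For w > 0 we have 3w + 14 > 3w, so |(6w - 2)/(3w + 14) − 2| = 90/(3(3w + 14)) < 90/(3·3w) = 10/w.
Thus |(6w - 2)/(3w + 14) − 2| < ϵ whenever w > 10/ϵ.
Take K = 10/ϵ. If w > K then |(6w - 2)/(3w + 14) − 2| < 10/w < ϵ.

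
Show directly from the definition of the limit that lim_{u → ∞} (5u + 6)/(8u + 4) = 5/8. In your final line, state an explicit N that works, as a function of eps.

N = (7/16)/eps

Let eps > 0. We seek N > 0 such that u > N implies |(5u + 6)/(8u + 4) − (5/8)| < eps.
(5u + 6)/(8u + 4) − (5/8) = (8(5u + 6) − 5(8u + 4)) / (8(8u + 4)) = 28/(8(8u + 4)).
For u > 0 we have 8u + 4 > 8u, so |(5u + 6)/(8u + 4) − (5/8)| = 28/(8(8u + 4)) < 28/(8·8u) = (7/16)/u.
Thus |(5u + 6)/(8u + 4) − (5/8)| < eps whenever u > (7/16)/eps.
Take N = (7/16)/eps. If u > N then |(5u + 6)/(8u + 4) − (5/8)| < (7/16)/u < eps.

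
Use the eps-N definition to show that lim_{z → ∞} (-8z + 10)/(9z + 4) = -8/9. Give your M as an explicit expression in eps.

M = (122/81)/eps

Let eps > 0 be given. We seek M > 0 such that z > M implies |(-8z + 10)/(9z + 4) + 8/9| < eps.
(-8z + 10)/(9z + 4) + 8/9 = (9(-8z + 10) − (-8)(9z + 4)) / (9(9z + 4)) = 122/(9(9z + 4)).
For z > 0 we have 9z + 4 > 9z, so |(-8z + 10)/(9z + 4) + 8/9| = 122/(9(9z + 4)) < 122/(9·9z) = (122/81)/z.
Thus |(-8z + 10)/(9z + 4) + 8/9| < eps whenever z > (122/81)/eps.
Take M = (122/81)/eps. If z > M then |(-8z + 10)/(9z + 4) + 8/9| < (122/81)/z < eps.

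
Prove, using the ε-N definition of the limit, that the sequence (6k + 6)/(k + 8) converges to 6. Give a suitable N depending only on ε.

N = 42/ε

Let ε > 0. For k ≥ 1, |(6k + 6)/(k + 8) − 6| = |-42|/((k + 8)) = 42/((k + 8)).
Since k + 8 ≥ k for k ≥ 1, this is ≤ 42/(k) = 42/k.
So |(6k + 6)/(k + 8) − 6| < ε whenever k > 42/ε.
Take N = 42/ε. If k > N then |(6k + 6)/(k + 8) − 6| ≤ 42/k < ε.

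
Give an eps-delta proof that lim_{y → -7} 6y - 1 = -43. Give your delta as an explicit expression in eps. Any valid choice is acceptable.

delta = eps/6

Suppose eps > 0. We need delta > 0 so that 0 < |y + 7| < delta implies |(6y - 1) + 43| < eps.
Since (6y - 1) + 43 = 6(y + 7), we have |(6y - 1) + 43| = 6|y + 7|.
Thus it suffices that |y + 7| < eps/6.
Take delta = eps/6. If 0 < |y + 7| < delta then |(6y - 1) + 43| = 6|y + 7| < 6·(eps/6) = eps.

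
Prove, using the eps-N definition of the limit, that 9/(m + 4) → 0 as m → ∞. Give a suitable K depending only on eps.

Suppose eps > 0. For m ≥ 1, |9/(m + 4) − 0| = 9/(m + 4) ≤ 9/m.
We need 9/m < eps, i.e. m > 9/eps.
Take K = 9/eps. If m > K then |9/(m + 4)| ≤ 9/m < eps.

K = 9/eps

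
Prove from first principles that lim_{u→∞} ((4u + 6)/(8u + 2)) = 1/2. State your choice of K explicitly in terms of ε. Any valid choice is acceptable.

Fix ε > 0. We seek K > 0 such that u > K implies |(4u + 6)/(8u + 2) − (1/2)| < ε.
(4u + 6)/(8u + 2) − (1/2) = (8(4u + 6) − 4(8u + 2)) / (8(8u + 2)) = 40/(8(8u + 2)).
For u > 0 we have 8u + 2 > 8u, so |(4u + 6)/(8u + 2) − (1/2)| = 40/(8(8u + 2)) < 40/(8·8u) = (5/8)/u.
Thus |(4u + 6)/(8u + 2) − (1/2)| < ε whenever u > (5/8)/ε.
Take K = (5/8)/ε. If u > K then |(4u + 6)/(8u + 2) − (1/2)| < (5/8)/u < ε.

K = (5/8)/ε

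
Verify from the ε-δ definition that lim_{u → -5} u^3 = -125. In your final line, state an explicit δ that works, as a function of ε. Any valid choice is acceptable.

Suppose ε > 0. We seek δ > 0 with 0 < |u + 5| < δ ⇒ |u^3 + 125| < ε.
Factor: u^3 + 125 = (u + 5)(u^2 - 5u + 25), so |u^3 + 125| = |u + 5|·|u^2 - 5u + 25|.
Impose δ ≤ 1 so that |u| < 6; then |u^2 - 5u + 25| ≤ 91.
Hence |u^3 + 125| ≤ 91|u + 5|, which is < ε once |u + 5| < ε/91.
Take δ = min(1, ε/91). If 0 < |u + 5| < δ then both bounds hold and |u^3 + 125| ≤ 91|u + 5| < 91·(ε/91) = ε.

δ = min(1, ε/91)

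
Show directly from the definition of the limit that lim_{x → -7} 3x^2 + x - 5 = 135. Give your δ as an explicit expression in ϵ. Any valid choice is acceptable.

δ = min(1, ϵ/44)

Suppose ϵ > 0. We want δ > 0 such that 0 < |x + 7| < δ implies |(3x^2 + x - 5) − 135| < ϵ.
(3x^2 + x - 5) − 135 = 3x^2 + x - 140 = (x + 7)(3x - 20).
So |(3x^2 + x - 5) − 135| = |x + 7|·|3x - 20|.
Require δ ≤ 1. Then |x + 7| < 1 gives |x| < 8, and by the triangle inequality |3x - 20| ≤ 3·8 + 20 = 44.
Hence |(3x^2 + x - 5) − 135| ≤ 44|x + 7| < ϵ provided |x + 7| < ϵ/44.
Take δ = min(1, ϵ/44). Then 0 < |x + 7| < δ gives both |x + 7| < 1 and |x + 7| < ϵ/44, so |(3x^2 + x - 5) − 135| < ϵ.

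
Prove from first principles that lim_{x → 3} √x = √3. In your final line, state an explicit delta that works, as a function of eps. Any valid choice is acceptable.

delta = min(3, √3·eps)

Suppose eps > 0. We want delta > 0 such that 0 < |x − 3| < delta implies |√x − √3| < eps.
Multiplying by the conjugate, |√x − √3| = |x − 3|/(√x + √3).
Restrict delta ≤ 3 so that |x − 3| < 3 forces x > 0, and then √x + √3 > √3.
Hence |√x − √3| < |x − 3|/√3, which is < eps once |x − 3| < √3·eps.
Take delta = min(3, √3·eps). If 0 < |x − 3| < delta then x > 0 and |√x − √3| < |x − 3|/√3 < eps.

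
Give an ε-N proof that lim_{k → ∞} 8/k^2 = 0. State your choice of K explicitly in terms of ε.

K = (8/ε)^{1/2}

Suppose ε > 0. For k ≥ 1, |8/k^2 − 0| = 8/k^2.
8/k^2 < ε ⇔ k^2 > 8/ε ⇔ k > (8/ε)^{1/2}.
Take K = (8/ε)^{1/2}. Then k > K implies 8/k^2 < ε.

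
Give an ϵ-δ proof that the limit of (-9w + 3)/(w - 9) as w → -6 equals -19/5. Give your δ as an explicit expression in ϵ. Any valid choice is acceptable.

Let ϵ > 0 be given. We want δ > 0 with 0 < |w + 6| < δ ⇒ |(-9w + 3)/(w - 9) + 19/5| < ϵ.
Combining over a common denominator, (-9w + 3)/(w - 9) + 19/5 = [(-9w + 3)·(-15) − 57·(w - 9)] / [(-15)·(w - 9)] = 78(w + 6) / ((-15)(w - 9)).
So |(-9w + 3)/(w - 9) + 19/5| = 78|w + 6| / (15·|w − 9|).
Restrict δ ≤ 15/2. Then |w + 6| < 15/2 gives |w − 9| = |(w + 6) + (-15)| ≥ 15 − 15/2 = 15/2.
Hence |(-9w + 3)/(w - 9) + 19/5| < 78|w + 6|/(15·(15/2)) = (52/75)|w + 6|, which is < ϵ once |w + 6| < (75/52)ϵ.
Take δ = min(15/2, (75/52)ϵ). Then 0 < |w + 6| < δ forces both bounds, so |(-9w + 3)/(w - 9) + 19/5| < ϵ.

δ = min(15/2, (75/52)ϵ)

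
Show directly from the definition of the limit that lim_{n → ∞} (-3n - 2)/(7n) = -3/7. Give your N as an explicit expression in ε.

Let ε > 0. For n ≥ 1, |(-3n - 2)/(7n) + 3/7| = |-14|/(7(7n)) = 14/(7(7n)).
Since 7n ≥ 7n for n ≥ 1, this is ≤ 14/(7·7n) = (2/7)/n.
So |(-3n - 2)/(7n) + 3/7| < ε whenever n > (2/7)/ε.
Take N = (2/7)/ε. If n > N then |(-3n - 2)/(7n) + 3/7| ≤ (2/7)/n < ε.

N = (2/7)/ε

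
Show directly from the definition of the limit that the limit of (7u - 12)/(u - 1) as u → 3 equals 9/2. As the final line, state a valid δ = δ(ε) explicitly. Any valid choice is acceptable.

δ = min(1, (2/5)ε)

Let ε > 0. We want δ > 0 with 0 < |u − 3| < δ ⇒ |(7u - 12)/(u - 1) − (9/2)| < ε.
Combining over a common denominator, (7u - 12)/(u - 1) − (9/2) = [(7u - 12)·2 − 9·(u - 1)] / [2·(u - 1)] = 5(u − 3) / (2(u - 1)).
So |(7u - 12)/(u - 1) − (9/2)| = 5|u − 3| / (2·|u − 1|).
Require δ ≤ 1, so |u − 1| ≥ |2| − |u − 3| > 2 − 1 = 1.
Hence |(7u - 12)/(u - 1) − (9/2)| < 5|u − 3|/(2·1) = (5/2)|u − 3|, which is < ε once |u − 3| < (2/5)ε.
Take δ = min(1, (2/5)ε). Then 0 < |u − 3| < δ forces both bounds, so |(7u - 12)/(u - 1) − (9/2)| < ε.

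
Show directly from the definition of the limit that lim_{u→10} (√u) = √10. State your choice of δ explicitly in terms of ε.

δ = min(10, √10·ε)

Fix ε > 0. We want δ > 0 such that 0 < |u − 10| < δ implies |√u − √10| < ε.
Multiplying by the conjugate, |√u − √10| = |u − 10|/(√u + √10).
Restrict δ ≤ 10 so that |u − 10| < 10 forces u > 0, and then √u + √10 > √10.
Hence |√u − √10| < |u − 10|/√10, which is < ε once |u − 10| < √10·ε.
Take δ = min(10, √10·ε). If 0 < |u − 10| < δ then u > 0 and |√u − √10| < |u − 10|/√10 < ε.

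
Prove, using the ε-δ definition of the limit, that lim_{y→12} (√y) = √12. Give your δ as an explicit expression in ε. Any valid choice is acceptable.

δ = min(12, √12·ε)

Let ε > 0 be given. We want δ > 0 such that 0 < |y − 12| < δ implies |√y − √12| < ε.
Multiplying by the conjugate, |√y − √12| = |y − 12|/(√y + √12).
Restrict δ ≤ 12 so that |y − 12| < 12 forces y > 0, and then √y + √12 > √12.
Hence |√y − √12| < |y − 12|/√12, which is < ε once |y − 12| < √12·ε.
Take δ = min(12, √12·ε). If 0 < |y − 12| < δ then y > 0 and |√y − √12| < |y − 12|/√12 < ε.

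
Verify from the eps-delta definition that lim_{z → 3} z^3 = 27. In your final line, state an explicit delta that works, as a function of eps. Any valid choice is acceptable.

delta = min(1, eps/37)

Fix eps > 0. We seek delta > 0 with 0 < |z − 3| < delta ⇒ |z^3 − 27| < eps.
Factor: z^3 − 27 = (z − 3)(z^2 + 3z + 9), so |z^3 − 27| = |z − 3|·|z^2 + 3z + 9|.
Restrict delta ≤ 1. Then |z − 3| < 1 gives |z| < 4, so by the triangle inequality |z^2 + 3z + 9| ≤ 4^2 + 3·4 + 9 = 37.
Hence |z^3 − 27| ≤ 37|z − 3|, which is < eps once |z − 3| < eps/37.
Take delta = min(1, eps/37). If 0 < |z − 3| < delta then both bounds hold and |z^3 − 27| ≤ 37|z − 3| < 37·(eps/37) = eps.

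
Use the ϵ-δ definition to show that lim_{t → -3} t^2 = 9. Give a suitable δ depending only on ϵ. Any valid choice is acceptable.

δ = min(1, ϵ/7)

Let ϵ > 0 be given. We seek δ > 0 with 0 < |t + 3| < δ ⇒ |t^2 − 9| < ϵ.
Factor: t^2 − 9 = (t + 3)(t - 3), so |t^2 − 9| = |t + 3|·|t - 3|.
Restrict δ ≤ 1. Then |t + 3| < 1 gives |t| < 4, so by the triangle inequality |t - 3| ≤ 4 + 3 = 7.
Hence |t^2 − 9| ≤ 7|t + 3|, which is < ϵ once |t + 3| < ϵ/7.
Take δ = min(1, ϵ/7). If 0 < |t + 3| < δ then both bounds hold and |t^2 − 9| ≤ 7|t + 3| < 7·(ϵ/7) = ϵ.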